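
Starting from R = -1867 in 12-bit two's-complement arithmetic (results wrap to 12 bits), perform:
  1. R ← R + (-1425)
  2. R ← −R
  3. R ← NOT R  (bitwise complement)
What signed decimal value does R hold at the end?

Start: R = -1867 = 100010110101.
R = -1867 + (-1425) = -3292; wraps to 804 = 001100100100
R = −(804) = -804 = 110011011100
R = NOT 110011011100 = 001100100011 = 803

803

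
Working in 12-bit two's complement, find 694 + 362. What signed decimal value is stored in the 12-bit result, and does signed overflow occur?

694 → 001010110110
362 → 000101101010
  001010110110
+ 000101101010
= 010000100000
Result 010000100000: MSB = 0 → value 1056.
Both addends are non-negative and so is the stored result: no signed overflow.

1056; no overflow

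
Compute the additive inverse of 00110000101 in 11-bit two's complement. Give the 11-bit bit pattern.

Invert: 11001111010. Add 1: 11001111011.

11001111011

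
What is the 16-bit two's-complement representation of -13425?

|-13425| = 13425 = 0011010001110001 in 16 bits.
Invert the bits: 1100101110001110. Add 1: 1100101110001111.
Check: 1100101110001111 reads as 52111 − 65536 = -13425.

1100101110001111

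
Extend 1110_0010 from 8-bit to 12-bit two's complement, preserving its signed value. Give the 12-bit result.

111111100010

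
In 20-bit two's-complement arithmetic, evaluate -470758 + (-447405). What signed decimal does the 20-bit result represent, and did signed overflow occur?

130413; overflow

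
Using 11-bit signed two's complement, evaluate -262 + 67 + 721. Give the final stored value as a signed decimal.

-262 + 67 = -195 (11100111101)
-195 + 721 = 526 (01000001110)

526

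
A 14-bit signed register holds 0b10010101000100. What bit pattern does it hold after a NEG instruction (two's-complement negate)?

Invert: 01101010111011. Add 1: 01101010111100.
Check: 10010101000100 = -6844, 01101010111100 = 6844.

01101010111100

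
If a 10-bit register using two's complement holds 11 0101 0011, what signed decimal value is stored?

-173

MSB is 1, so the value is negative.
Unsigned reading: 851. Subtract 2^10 = 1024: 851 − 1024 = -173.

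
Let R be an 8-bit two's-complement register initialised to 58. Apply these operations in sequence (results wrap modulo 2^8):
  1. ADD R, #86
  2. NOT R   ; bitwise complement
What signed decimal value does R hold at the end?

111

Start: R = 58 = 00111010.
R = 58 + 86 = 144; wraps to -112 = 10010000
R = NOT 10010000 = 01101111 = 111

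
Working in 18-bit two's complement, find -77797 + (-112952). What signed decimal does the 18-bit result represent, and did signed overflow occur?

-77797 → 101101000000011011
-112952 → 100100011011001000
  101101000000011011
+ 100100011011001000
= 010001011011100011  (discard carry-out 1)
Result 010001011011100011: MSB = 0 → value 71395.
Both addends are negative but the stored result is non-negative: signed overflow. The true value -77797 + (-112952) = -190749 lies outside [-131072, 131071].

71395; overflow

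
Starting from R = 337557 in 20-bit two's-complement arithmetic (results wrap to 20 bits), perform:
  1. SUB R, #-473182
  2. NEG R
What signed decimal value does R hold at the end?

237837

Start: R = 337557 = 01010010011010010101.
R = 337557 − (-473182) = 810739; wraps to -237837 = 11000101111011110011
R = −(-237837) = 237837 = 00111010000100001101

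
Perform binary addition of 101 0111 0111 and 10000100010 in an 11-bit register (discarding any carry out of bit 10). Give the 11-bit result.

00110011001

  10101110111
+ 10000100010
= 00110011001  (discard carry-out 1)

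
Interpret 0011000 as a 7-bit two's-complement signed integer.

MSB is 0, so the value is non-negative: 0011000 = 24.

24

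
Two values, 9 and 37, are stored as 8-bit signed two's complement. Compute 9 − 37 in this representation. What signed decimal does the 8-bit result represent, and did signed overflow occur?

-28; no overflow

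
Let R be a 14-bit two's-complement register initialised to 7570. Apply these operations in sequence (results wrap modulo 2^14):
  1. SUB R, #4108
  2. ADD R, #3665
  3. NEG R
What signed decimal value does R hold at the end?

Start: R = 7570 = 01110110010010.
R = 7570 − 4108 = 3462 = 00110110000110
R = 3462 + 3665 = 7127 = 01101111010111
R = −(7127) = -7127 = 10010000101001

-7127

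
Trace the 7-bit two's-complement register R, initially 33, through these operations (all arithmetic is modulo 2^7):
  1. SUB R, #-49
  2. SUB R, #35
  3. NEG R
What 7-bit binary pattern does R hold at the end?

1010001

Start: R = 33 = 0100001.
R = 33 − (-49) = 82; wraps to -46 = 1010010
R = -46 − 35 = -81; wraps to 47 = 0101111
R = −(47) = -47 = 1010001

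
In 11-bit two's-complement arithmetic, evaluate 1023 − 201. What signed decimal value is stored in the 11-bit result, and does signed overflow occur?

822; no overflow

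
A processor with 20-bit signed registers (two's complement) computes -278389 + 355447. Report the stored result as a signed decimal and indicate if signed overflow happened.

77058; no overflow

-278389 → 10111100000010001011
355447 → 01010110110001110111
  10111100000010001011
+ 01010110110001110111
= 00010010110100000010  (discard carry-out 1)
Result 00010010110100000010: MSB = 0 → value 77058.
Addends have opposite signs, so signed overflow cannot occur.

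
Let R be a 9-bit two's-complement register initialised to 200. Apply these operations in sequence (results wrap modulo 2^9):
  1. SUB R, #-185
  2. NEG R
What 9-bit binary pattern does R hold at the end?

001111111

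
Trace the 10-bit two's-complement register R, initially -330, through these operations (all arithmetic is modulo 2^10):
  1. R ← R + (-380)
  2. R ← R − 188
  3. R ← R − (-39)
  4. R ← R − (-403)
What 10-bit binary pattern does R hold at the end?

1000111000

Start: R = -330 = 1010110110.
R = -330 + (-380) = -710; wraps to 314 = 0100111010
R = 314 − 188 = 126 = 0001111110
R = 126 − (-39) = 165 = 0010100101
R = 165 − (-403) = 568; wraps to -456 = 1000111000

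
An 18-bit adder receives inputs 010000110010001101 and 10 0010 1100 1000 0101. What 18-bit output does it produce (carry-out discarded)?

110011100100010010

  010000110010001101
+ 100010110010000101
= 110011100100010010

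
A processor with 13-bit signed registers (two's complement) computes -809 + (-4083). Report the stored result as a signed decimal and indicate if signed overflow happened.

3300; overflow

-809 → 1110011010111
-4083 → 1000000001101
  1110011010111
+ 1000000001101
= 0110011100100  (discard carry-out 1)
Result 0110011100100: MSB = 0 → value 3300.
Both addends are negative but the stored result is non-negative: signed overflow. The true value -809 + (-4083) = -4892 lies outside [-4096, 4095].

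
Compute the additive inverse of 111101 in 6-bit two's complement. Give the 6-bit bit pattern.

Invert: 000010. Add 1: 000011.
Check: 111101 = -3, 000011 = 3.

000011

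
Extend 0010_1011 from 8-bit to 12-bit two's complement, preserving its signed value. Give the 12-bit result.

000000101011

MSB of 00101011 is 0; replicate it into the new high bits.
0000|00101011 → 000000101011 (still 43).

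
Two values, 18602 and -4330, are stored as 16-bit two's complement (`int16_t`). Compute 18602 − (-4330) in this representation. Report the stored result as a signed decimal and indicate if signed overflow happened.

18602 → 0100100010101010
-4330 → 1110111100010110
Subtract via negate-and-add: invert 1110111100010110 + 1 = 0001000011101010 (i.e. 4330).
  0100100010101010
+ 0001000011101010
= 0101100110010100
Result 0101100110010100: MSB = 0 → value 22932.
Both addends (after negating the subtrahend) are non-negative and so is the stored result: no signed overflow.

22932; no overflow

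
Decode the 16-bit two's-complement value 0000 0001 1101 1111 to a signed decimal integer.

MSB is 0, so the value is non-negative: 0000000111011111 = 479.

479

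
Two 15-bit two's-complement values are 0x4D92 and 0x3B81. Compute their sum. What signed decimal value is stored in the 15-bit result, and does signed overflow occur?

2323; no overflow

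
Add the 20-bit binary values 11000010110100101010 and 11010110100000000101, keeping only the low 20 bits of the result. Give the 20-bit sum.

10011001010100101111

  11000010110100101010
+ 11010110100000000101
= 10011001010100101111  (discard carry-out 1)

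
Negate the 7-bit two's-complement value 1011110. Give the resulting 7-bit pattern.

0100010

Invert: 0100001. Add 1: 0100010.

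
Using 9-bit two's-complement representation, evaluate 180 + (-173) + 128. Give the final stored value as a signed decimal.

180 + (-173) = 7 (000000111)
7 + 128 = 135 (010000111)

135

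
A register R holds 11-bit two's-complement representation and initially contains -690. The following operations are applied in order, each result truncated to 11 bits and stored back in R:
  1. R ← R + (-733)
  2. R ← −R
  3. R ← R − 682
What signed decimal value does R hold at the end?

741

Start: R = -690 = 10101001110.
R = -690 + (-733) = -1423; wraps to 625 = 01001110001
R = −(625) = -625 = 10110001111
R = -625 − 682 = -1307; wraps to 741 = 01011100101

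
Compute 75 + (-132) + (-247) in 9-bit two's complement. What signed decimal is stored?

75 + (-132) = -57 (111000111)
-57 + (-247) = -304 → wraps to 208 (011010000)

208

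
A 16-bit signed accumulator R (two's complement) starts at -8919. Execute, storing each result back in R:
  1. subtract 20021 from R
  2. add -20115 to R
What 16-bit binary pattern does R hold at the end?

Start: R = -8919 = 1101110100101001.
R = -8919 − 20021 = -28940 = 1000111011110100
R = -28940 + (-20115) = -49055; wraps to 16481 = 0100000001100001

0100000001100001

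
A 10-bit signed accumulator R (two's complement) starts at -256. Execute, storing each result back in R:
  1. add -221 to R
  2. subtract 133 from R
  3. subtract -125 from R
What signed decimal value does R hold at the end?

Start: R = -256 = 1100000000.
R = -256 + (-221) = -477 = 1000100011
R = -477 − 133 = -610; wraps to 414 = 0110011110
R = 414 − (-125) = 539; wraps to -485 = 1000011011

-485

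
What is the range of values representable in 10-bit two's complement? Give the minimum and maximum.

min = -512, max = 511

Minimum: −2^9 = -512.
Maximum: 2^9 − 1 = 511.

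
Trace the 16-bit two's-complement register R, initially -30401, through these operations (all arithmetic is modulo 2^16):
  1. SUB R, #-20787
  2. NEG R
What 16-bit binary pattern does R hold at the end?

0010010110001110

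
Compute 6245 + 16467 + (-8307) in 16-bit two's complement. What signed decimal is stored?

14405

6245 + 16467 = 22712 (0101100010111000)
22712 + (-8307) = 14405 (0011100001000101)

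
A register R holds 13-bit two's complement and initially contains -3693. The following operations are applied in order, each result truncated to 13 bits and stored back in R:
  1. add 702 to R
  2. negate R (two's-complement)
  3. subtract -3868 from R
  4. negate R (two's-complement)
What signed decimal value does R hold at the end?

Start: R = -3693 = 1000110010011.
R = -3693 + 702 = -2991 = 1010001010001
R = −(-2991) = 2991 = 0101110101111
R = 2991 − (-3868) = 6859; wraps to -1333 = 1101011001011
R = −(-1333) = 1333 = 0010100110101

1333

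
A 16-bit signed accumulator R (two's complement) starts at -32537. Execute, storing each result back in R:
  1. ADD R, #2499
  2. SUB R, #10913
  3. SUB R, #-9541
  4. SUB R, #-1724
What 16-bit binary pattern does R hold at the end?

1000110000001010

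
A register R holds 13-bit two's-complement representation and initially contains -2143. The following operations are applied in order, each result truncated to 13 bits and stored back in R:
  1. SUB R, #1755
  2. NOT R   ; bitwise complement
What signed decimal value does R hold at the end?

3897

Start: R = -2143 = 1011110100001.
R = -2143 − 1755 = -3898 = 1000011000110
R = NOT 1000011000110 = 0111100111001 = 3897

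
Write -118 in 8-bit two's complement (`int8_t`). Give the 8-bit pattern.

10001010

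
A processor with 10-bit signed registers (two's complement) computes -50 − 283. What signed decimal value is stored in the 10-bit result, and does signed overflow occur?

-333; no overflow

-50 → 1111001110
283 → 0100011011
Subtract via negate-and-add: invert 0100011011 + 1 = 1011100101 (i.e. -283).
  1111001110
+ 1011100101
= 1010110011  (discard carry-out 1)
Result 1010110011: MSB = 1 → 691 − 1024 = -333.
Both addends (after negating the subtrahend) are negative and so is the stored result: no signed overflow.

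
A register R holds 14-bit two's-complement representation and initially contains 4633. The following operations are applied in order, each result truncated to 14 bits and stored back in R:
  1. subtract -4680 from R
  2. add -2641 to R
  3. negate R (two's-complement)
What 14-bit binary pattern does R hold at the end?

Start: R = 4633 = 01001000011001.
R = 4633 − (-4680) = 9313; wraps to -7071 = 10010001100001
R = -7071 + (-2641) = -9712; wraps to 6672 = 01101000010000
R = −(6672) = -6672 = 10010111110000

10010111110000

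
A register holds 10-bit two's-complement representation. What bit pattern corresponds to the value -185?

|-185| = 185 = 0010111001 in 10 bits.
Invert the bits: 1101000110. Add 1: 1101000111.
Check: 1101000111 reads as 839 − 1024 = -185.

1101000111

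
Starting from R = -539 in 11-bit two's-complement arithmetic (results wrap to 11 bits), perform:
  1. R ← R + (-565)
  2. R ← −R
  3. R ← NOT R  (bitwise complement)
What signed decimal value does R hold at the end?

943

Start: R = -539 = 10111100101.
R = -539 + (-565) = -1104; wraps to 944 = 01110110000
R = −(944) = -944 = 10001010000
R = NOT 10001010000 = 01110101111 = 943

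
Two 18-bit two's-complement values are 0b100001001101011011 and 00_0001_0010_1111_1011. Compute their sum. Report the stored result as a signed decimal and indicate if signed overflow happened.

-121258; no overflow

0b100001001101011011 → 100001001101011011 = -126117 (signed)
00_0001_0010_1111_1011 → 000001001011111011 = 4859 (signed)
  100001001101011011
+ 000001001011111011
= 100010011001010110
Result 100010011001010110: MSB = 1 → 140886 − 262144 = -121258.
Addends have opposite signs, so signed overflow cannot occur.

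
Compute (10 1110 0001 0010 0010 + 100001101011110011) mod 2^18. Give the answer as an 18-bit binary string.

001111110000010101

  101110000100100010
+ 100001101011110011
= 001111110000010101  (discard carry-out 1)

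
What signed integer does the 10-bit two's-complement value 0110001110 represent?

MSB is 0, so the value is non-negative: 0110001110 = 398.

398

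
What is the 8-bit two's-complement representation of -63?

11000001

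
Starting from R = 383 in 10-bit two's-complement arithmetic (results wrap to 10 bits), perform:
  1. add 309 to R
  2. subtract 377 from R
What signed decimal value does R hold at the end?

315

Start: R = 383 = 0101111111.
R = 383 + 309 = 692; wraps to -332 = 1010110100
R = -332 − 377 = -709; wraps to 315 = 0100111011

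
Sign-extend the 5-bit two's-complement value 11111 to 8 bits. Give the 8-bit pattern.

11111111

MSB of 11111 is 1; replicate it into the new high bits.
111|11111 → 11111111 (still -1).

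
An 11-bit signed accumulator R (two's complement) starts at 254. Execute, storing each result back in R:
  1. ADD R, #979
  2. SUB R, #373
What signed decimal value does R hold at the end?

860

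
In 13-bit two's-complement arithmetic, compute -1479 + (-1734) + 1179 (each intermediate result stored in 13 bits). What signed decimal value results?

-1479 + (-1734) = -3213 (1001101110011)
-3213 + 1179 = -2034 (1100000001110)

-2034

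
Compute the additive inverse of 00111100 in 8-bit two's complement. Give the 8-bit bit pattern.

11000100

Invert: 11000011. Add 1: 11000100.
Check: 00111100 = 60, 11000100 = -60.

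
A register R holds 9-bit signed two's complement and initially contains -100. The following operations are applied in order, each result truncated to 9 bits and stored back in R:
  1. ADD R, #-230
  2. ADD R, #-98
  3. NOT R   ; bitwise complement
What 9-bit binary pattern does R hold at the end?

Start: R = -100 = 110011100.
R = -100 + (-230) = -330; wraps to 182 = 010110110
R = 182 + (-98) = 84 = 001010100
R = NOT 001010100 = 110101011 = -85

110101011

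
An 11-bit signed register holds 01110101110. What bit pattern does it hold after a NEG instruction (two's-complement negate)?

Invert: 10001010001. Add 1: 10001010010.

10001010010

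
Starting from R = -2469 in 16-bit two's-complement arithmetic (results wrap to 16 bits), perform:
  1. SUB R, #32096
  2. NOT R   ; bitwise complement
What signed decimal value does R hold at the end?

Start: R = -2469 = 1111011001011011.
R = -2469 − 32096 = -34565; wraps to 30971 = 0111100011111011
R = NOT 0111100011111011 = 1000011100000100 = -30972

-30972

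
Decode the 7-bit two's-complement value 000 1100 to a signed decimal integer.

12

MSB is 0, so the value is non-negative: 0001100 = 12.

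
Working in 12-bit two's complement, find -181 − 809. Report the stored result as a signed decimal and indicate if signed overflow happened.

-181 → 111101001011
809 → 001100101001
Subtract via negate-and-add: invert 001100101001 + 1 = 110011010111 (i.e. -809).
  111101001011
+ 110011010111
= 110000100010  (discard carry-out 1)
Result 110000100010: MSB = 1 → 3106 − 4096 = -990.
Both addends (after negating the subtrahend) are negative and so is the stored result: no signed overflow.

-990; no overflow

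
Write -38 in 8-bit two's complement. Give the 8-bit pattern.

11011010

|-38| = 38 = 00100110 in 8 bits.
Invert the bits: 11011001. Add 1: 11011010.
Check: 11011010 reads as 218 − 256 = -38.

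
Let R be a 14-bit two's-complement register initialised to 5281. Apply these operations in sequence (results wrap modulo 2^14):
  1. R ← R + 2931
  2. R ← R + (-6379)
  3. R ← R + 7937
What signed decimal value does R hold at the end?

Start: R = 5281 = 01010010100001.
R = 5281 + 2931 = 8212; wraps to -8172 = 10000000010100
R = -8172 + (-6379) = -14551; wraps to 1833 = 00011100101001
R = 1833 + 7937 = 9770; wraps to -6614 = 10011000101010

-6614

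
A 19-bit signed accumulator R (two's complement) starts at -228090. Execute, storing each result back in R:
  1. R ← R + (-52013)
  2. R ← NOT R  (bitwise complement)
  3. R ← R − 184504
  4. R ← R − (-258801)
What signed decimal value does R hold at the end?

-169889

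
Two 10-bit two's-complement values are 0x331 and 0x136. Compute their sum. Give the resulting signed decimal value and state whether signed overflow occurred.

103; no overflow

0x331 = 1100110001 = -207 (signed)
0x136 = 0100110110 = 310 (signed)
  1100110001
+ 0100110110
= 0001100111  (discard carry-out 1)
Result 0001100111: MSB = 0 → value 103.
Addends have opposite signs, so signed overflow cannot occur.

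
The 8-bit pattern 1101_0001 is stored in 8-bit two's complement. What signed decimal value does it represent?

MSB is 1, so the value is negative.
Unsigned reading: 209. Subtract 2^8 = 256: 209 − 256 = -47.

-47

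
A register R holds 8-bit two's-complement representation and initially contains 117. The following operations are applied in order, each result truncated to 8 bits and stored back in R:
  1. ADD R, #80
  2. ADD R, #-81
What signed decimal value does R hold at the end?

116

Start: R = 117 = 01110101.
R = 117 + 80 = 197; wraps to -59 = 11000101
R = -59 + (-81) = -140; wraps to 116 = 01110100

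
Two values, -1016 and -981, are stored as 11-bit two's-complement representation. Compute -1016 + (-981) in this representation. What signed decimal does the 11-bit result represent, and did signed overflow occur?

-1016 → 10000001000
-981 → 10000101011
  10000001000
+ 10000101011
= 00000110011  (discard carry-out 1)
Result 00000110011: MSB = 0 → value 51.
Both addends are negative but the stored result is non-negative: signed overflow. The true value -1016 + (-981) = -1997 lies outside [-1024, 1023].

51; overflow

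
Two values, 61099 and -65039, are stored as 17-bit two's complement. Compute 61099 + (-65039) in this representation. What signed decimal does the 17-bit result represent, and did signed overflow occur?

-3940; no overflow

61099 → 01110111010101011
-65039 → 10000000111110001
  01110111010101011
+ 10000000111110001
= 11111000010011100
Result 11111000010011100: MSB = 1 → 127132 − 131072 = -3940.
Addends have opposite signs, so signed overflow cannot occur.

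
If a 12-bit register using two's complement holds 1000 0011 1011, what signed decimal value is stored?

-1989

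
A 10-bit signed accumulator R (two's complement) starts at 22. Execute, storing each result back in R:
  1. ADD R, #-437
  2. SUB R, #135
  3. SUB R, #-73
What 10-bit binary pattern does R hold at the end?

Start: R = 22 = 0000010110.
R = 22 + (-437) = -415 = 1001100001
R = -415 − 135 = -550; wraps to 474 = 0111011010
R = 474 − (-73) = 547; wraps to -477 = 1000100011

1000100011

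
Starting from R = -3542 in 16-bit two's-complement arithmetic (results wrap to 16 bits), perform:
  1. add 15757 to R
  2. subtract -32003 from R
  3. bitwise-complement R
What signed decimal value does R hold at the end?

21317

Start: R = -3542 = 1111001000101010.
R = -3542 + 15757 = 12215 = 0010111110110111
R = 12215 − (-32003) = 44218; wraps to -21318 = 1010110010111010
R = NOT 1010110010111010 = 0101001101000101 = 21317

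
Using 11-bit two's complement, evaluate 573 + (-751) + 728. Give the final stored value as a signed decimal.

573 + (-751) = -178 (11101001110)
-178 + 728 = 550 (01000100110)

550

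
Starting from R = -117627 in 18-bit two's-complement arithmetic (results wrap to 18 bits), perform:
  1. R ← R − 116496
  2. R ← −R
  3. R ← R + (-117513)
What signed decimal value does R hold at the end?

Start: R = -117627 = 100011010010000101.
R = -117627 − 116496 = -234123; wraps to 28021 = 000110110101110101
R = −(28021) = -28021 = 111001001010001011
R = -28021 + (-117513) = -145534; wraps to 116610 = 011100011110000010

116610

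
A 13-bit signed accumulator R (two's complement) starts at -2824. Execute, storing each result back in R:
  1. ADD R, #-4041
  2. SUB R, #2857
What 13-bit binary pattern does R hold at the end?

1101000000110

Start: R = -2824 = 1010011111000.
R = -2824 + (-4041) = -6865; wraps to 1327 = 0010100101111
R = 1327 − 2857 = -1530 = 1101000000110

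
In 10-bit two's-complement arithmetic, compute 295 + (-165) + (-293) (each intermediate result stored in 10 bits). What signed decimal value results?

295 + (-165) = 130 (0010000010)
130 + (-293) = -163 (1101011101)

-163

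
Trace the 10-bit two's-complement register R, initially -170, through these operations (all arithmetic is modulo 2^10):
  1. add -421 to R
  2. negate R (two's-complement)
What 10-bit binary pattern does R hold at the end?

Start: R = -170 = 1101010110.
R = -170 + (-421) = -591; wraps to 433 = 0110110001
R = −(433) = -433 = 1001001111

1001001111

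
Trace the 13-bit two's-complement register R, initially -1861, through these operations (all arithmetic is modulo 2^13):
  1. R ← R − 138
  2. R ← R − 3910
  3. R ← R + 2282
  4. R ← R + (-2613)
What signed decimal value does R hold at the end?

Start: R = -1861 = 1100010111011.
R = -1861 − 138 = -1999 = 1100000110001
R = -1999 − 3910 = -5909; wraps to 2283 = 0100011101011
R = 2283 + 2282 = 4565; wraps to -3627 = 1000111010101
R = -3627 + (-2613) = -6240; wraps to 1952 = 0011110100000

1952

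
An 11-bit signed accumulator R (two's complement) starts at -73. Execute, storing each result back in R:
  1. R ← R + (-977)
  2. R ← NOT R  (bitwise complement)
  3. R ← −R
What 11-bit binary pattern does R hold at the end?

01111100111

Start: R = -73 = 11110110111.
R = -73 + (-977) = -1050; wraps to 998 = 01111100110
R = NOT 01111100110 = 10000011001 = -999
R = −(-999) = 999 = 01111100111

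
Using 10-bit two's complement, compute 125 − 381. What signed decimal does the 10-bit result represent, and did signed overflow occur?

-256; no overflow

125 → 0001111101
381 → 0101111101
Subtract via negate-and-add: invert 0101111101 + 1 = 1010000011 (i.e. -381).
  0001111101
+ 1010000011
= 1100000000
Result 1100000000: MSB = 1 → 768 − 1024 = -256.
Addends (after negating the subtrahend) have opposite signs, so signed overflow cannot occur.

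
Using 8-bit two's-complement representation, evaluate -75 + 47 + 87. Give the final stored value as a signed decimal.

59

-75 + 47 = -28 (11100100)
-28 + 87 = 59 (00111011)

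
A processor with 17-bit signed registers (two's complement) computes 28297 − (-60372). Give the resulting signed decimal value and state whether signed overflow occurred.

-42403; overflow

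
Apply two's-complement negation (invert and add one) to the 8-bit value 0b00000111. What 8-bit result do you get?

11111001

Invert: 11111000. Add 1: 11111001.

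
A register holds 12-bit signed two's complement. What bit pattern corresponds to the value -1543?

|-1543| = 1543 = 011000000111 in 12 bits.
Invert the bits: 100111111000. Add 1: 100111111001.
Check: 100111111001 reads as 2553 − 4096 = -1543.

100111111001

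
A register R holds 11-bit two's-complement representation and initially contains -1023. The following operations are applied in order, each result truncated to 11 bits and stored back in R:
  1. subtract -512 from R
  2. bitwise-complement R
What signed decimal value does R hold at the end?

Start: R = -1023 = 10000000001.
R = -1023 − (-512) = -511 = 11000000001
R = NOT 11000000001 = 00111111110 = 510

510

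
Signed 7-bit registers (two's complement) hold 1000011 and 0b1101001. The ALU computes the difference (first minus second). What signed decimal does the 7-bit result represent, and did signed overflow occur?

-38; no overflow

1000011 = -61 (signed)
0b1101001 → 1101001 = -23 (signed)
Subtract via negate-and-add: invert 1101001 + 1 = 0010111 (i.e. 23).
  1000011
+ 0010111
= 1011010
Result 1011010: MSB = 1 → 90 − 128 = -38.
Addends (after negating the subtrahend) have opposite signs, so signed overflow cannot occur.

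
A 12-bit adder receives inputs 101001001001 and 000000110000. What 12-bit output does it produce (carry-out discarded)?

101001111001

  101001001001
+ 000000110000
= 101001111001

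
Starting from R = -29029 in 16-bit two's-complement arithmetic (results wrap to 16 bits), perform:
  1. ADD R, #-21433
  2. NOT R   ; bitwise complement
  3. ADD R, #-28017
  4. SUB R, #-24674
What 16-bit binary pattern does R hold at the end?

1011100000001110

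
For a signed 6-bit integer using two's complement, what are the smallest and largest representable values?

min = -32, max = 31

Minimum: −2^5 = -32.
Maximum: 2^5 − 1 = 31.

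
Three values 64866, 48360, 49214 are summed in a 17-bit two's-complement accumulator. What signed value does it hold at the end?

31368

64866 + 48360 = 113226 → wraps to -17846 (11011101001001010)
-17846 + 49214 = 31368 (00111101010001000)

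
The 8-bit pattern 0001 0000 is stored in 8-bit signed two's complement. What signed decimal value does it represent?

MSB is 0, so the value is non-negative: 00010000 = 16.

16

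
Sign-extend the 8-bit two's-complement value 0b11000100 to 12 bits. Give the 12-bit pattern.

111111000100

MSB of 11000100 is 1; replicate it into the new high bits.
1111|11000100 → 111111000100 (still -60).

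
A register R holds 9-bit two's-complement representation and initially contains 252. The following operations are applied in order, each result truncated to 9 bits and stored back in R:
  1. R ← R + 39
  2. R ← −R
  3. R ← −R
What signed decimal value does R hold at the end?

-221

Start: R = 252 = 011111100.
R = 252 + 39 = 291; wraps to -221 = 100100011
R = −(-221) = 221 = 011011101
R = −(221) = -221 = 100100011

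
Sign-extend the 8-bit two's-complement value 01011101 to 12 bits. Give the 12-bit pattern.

000001011101

MSB of 01011101 is 0; replicate it into the new high bits.
0000|01011101 → 000001011101 (still 93).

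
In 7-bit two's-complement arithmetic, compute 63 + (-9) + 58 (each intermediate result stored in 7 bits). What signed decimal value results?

63 + (-9) = 54 (0110110)
54 + 58 = 112 → wraps to -16 (1110000)

-16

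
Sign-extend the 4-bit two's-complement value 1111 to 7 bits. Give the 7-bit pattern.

1111111

MSB of 1111 is 1; replicate it into the new high bits.
111|1111 → 1111111 (still -1).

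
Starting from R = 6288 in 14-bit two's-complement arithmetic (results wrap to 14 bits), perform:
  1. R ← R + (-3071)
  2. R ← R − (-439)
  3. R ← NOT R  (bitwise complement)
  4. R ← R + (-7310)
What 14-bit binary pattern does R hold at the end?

Start: R = 6288 = 01100010010000.
R = 6288 + (-3071) = 3217 = 00110010010001
R = 3217 − (-439) = 3656 = 00111001001000
R = NOT 00111001001000 = 11000110110111 = -3657
R = -3657 + (-7310) = -10967; wraps to 5417 = 01010100101001

01010100101001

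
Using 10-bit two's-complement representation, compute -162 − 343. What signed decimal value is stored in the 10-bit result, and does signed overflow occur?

-505; no overflow

-162 → 1101011110
343 → 0101010111
Subtract via negate-and-add: invert 0101010111 + 1 = 1010101001 (i.e. -343).
  1101011110
+ 1010101001
= 1000000111  (discard carry-out 1)
Result 1000000111: MSB = 1 → 519 − 1024 = -505.
Both addends (after negating the subtrahend) are negative and so is the stored result: no signed overflow.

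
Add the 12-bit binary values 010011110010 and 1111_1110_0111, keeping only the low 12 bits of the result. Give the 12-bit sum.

  010011110010
+ 111111100111
= 010011011001  (discard carry-out 1)

010011011001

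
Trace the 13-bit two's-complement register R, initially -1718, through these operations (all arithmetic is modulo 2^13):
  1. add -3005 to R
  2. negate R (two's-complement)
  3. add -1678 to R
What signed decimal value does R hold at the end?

3045

Start: R = -1718 = 1100101001010.
R = -1718 + (-3005) = -4723; wraps to 3469 = 0110110001101
R = −(3469) = -3469 = 1001001110011
R = -3469 + (-1678) = -5147; wraps to 3045 = 0101111100101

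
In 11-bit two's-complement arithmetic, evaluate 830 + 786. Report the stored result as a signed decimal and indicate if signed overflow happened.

-432; overflow

830 → 01100111110
786 → 01100010010
  01100111110
+ 01100010010
= 11001010000
Result 11001010000: MSB = 1 → 1616 − 2048 = -432.
Both addends are non-negative but the stored result is negative: signed overflow. The true value 830 + 786 = 1616 lies outside [-1024, 1023].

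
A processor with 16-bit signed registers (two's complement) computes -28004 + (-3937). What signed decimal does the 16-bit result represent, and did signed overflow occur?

-31941; no overflow

-28004 → 1001001010011100
-3937 → 1111000010011111
  1001001010011100
+ 1111000010011111
= 1000001100111011  (discard carry-out 1)
Result 1000001100111011: MSB = 1 → 33595 − 65536 = -31941.
Both addends are negative and so is the stored result: no signed overflow.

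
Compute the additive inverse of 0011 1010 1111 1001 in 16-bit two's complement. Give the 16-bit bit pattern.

1100010100000111

Invert: 1100010100000110. Add 1: 1100010100000111.
Check: 0011101011111001 = 15097, 1100010100000111 = -15097.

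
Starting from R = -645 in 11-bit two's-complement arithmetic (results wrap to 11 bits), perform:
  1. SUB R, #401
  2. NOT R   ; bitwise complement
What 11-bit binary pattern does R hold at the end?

10000010101

Start: R = -645 = 10101111011.
R = -645 − 401 = -1046; wraps to 1002 = 01111101010
R = NOT 01111101010 = 10000010101 = -1003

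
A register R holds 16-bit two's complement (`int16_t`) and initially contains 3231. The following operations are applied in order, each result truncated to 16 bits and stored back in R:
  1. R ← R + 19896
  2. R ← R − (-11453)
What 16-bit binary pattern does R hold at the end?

1000011100010100

Start: R = 3231 = 0000110010011111.
R = 3231 + 19896 = 23127 = 0101101001010111
R = 23127 − (-11453) = 34580; wraps to -30956 = 1000011100010100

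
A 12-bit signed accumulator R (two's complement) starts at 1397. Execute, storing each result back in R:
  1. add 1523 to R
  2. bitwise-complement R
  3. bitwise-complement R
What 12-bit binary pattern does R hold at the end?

101101101000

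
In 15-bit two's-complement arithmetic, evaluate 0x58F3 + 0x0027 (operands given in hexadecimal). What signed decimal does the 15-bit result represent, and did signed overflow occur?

-9958; no overflow

0x58F3 = 101100011110011 = -9997 (signed)
0x0027 = 000000000100111 = 39 (signed)
  101100011110011
+ 000000000100111
= 101100100011010
Result 101100100011010: MSB = 1 → 22810 − 32768 = -9958.
Addends have opposite signs, so signed overflow cannot occur.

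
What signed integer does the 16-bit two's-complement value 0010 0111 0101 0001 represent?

MSB is 0, so the value is non-negative: 0010011101010001 = 10065.

10065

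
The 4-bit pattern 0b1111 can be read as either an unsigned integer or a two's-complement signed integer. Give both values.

Unsigned: 1111 = 15.
Signed: MSB=1 → 15 − 16 = -1.

unsigned = 15, signed = -1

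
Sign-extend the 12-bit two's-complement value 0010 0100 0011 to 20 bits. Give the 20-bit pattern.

00000000001001000011

MSB of 001001000011 is 0; replicate it into the new high bits.
00000000|001001000011 → 00000000001001000011 (still 579).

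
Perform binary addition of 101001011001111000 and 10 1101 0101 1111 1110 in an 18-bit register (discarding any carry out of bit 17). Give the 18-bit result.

010110110001110110

  101001011001111000
+ 101101010111111110
= 010110110001110110  (discard carry-out 1)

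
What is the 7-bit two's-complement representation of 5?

0000101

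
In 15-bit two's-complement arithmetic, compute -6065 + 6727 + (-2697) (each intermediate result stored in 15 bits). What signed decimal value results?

-2035

-6065 + 6727 = 662 (000001010010110)
662 + (-2697) = -2035 (111100000001101)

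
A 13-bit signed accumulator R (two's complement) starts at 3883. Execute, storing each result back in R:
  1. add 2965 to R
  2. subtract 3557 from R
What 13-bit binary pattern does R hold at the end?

Start: R = 3883 = 0111100101011.
R = 3883 + 2965 = 6848; wraps to -1344 = 1101011000000
R = -1344 − 3557 = -4901; wraps to 3291 = 0110011011011

0110011011011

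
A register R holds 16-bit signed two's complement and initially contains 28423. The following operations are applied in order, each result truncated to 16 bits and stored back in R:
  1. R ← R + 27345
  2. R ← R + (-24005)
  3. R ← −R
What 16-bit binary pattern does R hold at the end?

Start: R = 28423 = 0110111100000111.
R = 28423 + 27345 = 55768; wraps to -9768 = 1101100111011000
R = -9768 + (-24005) = -33773; wraps to 31763 = 0111110000010011
R = −(31763) = -31763 = 1000001111101101

1000001111101101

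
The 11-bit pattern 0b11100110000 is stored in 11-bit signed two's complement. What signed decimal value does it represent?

-208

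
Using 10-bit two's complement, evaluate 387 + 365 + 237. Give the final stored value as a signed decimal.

387 + 365 = 752 → wraps to -272 (1011110000)
-272 + 237 = -35 (1111011101)

-35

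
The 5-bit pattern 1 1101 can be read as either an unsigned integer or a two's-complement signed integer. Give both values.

Unsigned: 11101 = 29.
Signed: MSB=1 → 29 − 32 = -3.

unsigned = 29, signed = -3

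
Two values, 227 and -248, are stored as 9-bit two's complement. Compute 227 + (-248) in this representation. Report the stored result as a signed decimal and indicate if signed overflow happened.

227 → 011100011
-248 → 100001000
  011100011
+ 100001000
= 111101011
Result 111101011: MSB = 1 → 491 − 512 = -21.
Addends have opposite signs, so signed overflow cannot occur.

-21; no overflow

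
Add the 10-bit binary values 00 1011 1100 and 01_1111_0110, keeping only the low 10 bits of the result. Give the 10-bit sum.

  0010111100
+ 0111110110
= 1010110010

1010110010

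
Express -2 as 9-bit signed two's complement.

111111110

|-2| = 2 = 000000010 in 9 bits.
Invert the bits: 111111101. Add 1: 111111110.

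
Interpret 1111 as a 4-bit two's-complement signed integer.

-1

MSB is 1, so the value is negative.
Unsigned reading: 15. Subtract 2^4 = 16: 15 − 16 = -1.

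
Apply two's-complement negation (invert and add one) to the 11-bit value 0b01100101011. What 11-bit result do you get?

10011010101

Invert: 10011010100. Add 1: 10011010101.
Check: 01100101011 = 811, 10011010101 = -811.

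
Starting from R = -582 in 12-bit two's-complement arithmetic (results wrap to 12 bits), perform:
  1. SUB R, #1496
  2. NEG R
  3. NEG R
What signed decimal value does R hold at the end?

2018

Start: R = -582 = 110110111010.
R = -582 − 1496 = -2078; wraps to 2018 = 011111100010
R = −(2018) = -2018 = 100000011110
R = −(-2018) = 2018 = 011111100010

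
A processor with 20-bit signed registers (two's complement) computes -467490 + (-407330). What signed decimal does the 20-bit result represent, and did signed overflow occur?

173756; overflow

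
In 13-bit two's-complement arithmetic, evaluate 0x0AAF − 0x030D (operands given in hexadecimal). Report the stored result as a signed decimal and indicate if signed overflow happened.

1954; no overflow

0x0AAF = 0101010101111 = 2735 (signed)
0x030D = 0001100001101 = 781 (signed)
Subtract via negate-and-add: invert 0001100001101 + 1 = 1110011110011 (i.e. -781).
  0101010101111
+ 1110011110011
= 0011110100010  (discard carry-out 1)
Result 0011110100010: MSB = 0 → value 1954.
Addends (after negating the subtrahend) have opposite signs, so signed overflow cannot occur.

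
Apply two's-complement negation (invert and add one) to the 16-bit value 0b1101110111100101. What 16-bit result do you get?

Invert: 0010001000011010. Add 1: 0010001000011011.

0010001000011011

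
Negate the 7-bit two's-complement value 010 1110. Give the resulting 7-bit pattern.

1010010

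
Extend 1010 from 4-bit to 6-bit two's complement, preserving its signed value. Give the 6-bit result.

MSB of 1010 is 1; replicate it into the new high bits.
11|1010 → 111010 (still -6).

111010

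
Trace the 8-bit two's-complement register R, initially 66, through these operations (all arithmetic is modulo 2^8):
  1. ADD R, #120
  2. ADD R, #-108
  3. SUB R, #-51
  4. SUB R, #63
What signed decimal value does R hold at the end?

66

Start: R = 66 = 01000010.
R = 66 + 120 = 186; wraps to -70 = 10111010
R = -70 + (-108) = -178; wraps to 78 = 01001110
R = 78 − (-51) = 129; wraps to -127 = 10000001
R = -127 − 63 = -190; wraps to 66 = 01000010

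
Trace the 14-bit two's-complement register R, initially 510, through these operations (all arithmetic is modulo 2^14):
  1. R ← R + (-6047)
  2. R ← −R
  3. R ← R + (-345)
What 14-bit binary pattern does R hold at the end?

Start: R = 510 = 00000111111110.
R = 510 + (-6047) = -5537 = 10101001011111
R = −(-5537) = 5537 = 01010110100001
R = 5537 + (-345) = 5192 = 01010001001000

01010001001000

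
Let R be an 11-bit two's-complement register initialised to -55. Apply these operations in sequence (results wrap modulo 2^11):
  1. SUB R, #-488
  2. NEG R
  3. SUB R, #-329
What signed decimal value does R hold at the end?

-104

Start: R = -55 = 11111001001.
R = -55 − (-488) = 433 = 00110110001
R = −(433) = -433 = 11001001111
R = -433 − (-329) = -104 = 11110011000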